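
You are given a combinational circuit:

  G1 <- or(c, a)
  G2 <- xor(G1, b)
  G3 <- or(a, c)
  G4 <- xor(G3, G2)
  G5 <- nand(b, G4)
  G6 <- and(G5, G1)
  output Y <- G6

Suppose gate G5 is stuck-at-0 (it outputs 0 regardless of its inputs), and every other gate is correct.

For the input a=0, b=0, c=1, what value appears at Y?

Propagate with G5 forced: G1=1, G2=1, G3=1, G4=0, G5=0 [stuck-at-0], G6=0.
So Y = 0. (Without the fault it would be 1.)

0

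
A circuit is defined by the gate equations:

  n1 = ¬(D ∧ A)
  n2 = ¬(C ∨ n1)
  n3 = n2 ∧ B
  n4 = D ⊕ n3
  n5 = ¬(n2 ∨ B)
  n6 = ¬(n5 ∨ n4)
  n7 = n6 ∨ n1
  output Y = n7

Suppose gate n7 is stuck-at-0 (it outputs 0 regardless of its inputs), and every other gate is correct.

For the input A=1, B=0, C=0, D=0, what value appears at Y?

Propagate with n7 forced: n1=1, n2=0, n3=0, n4=0, n5=1, n6=0, n7=0 [stuck-at-0].
So Y = 0. (Without the fault it would be 1.)

0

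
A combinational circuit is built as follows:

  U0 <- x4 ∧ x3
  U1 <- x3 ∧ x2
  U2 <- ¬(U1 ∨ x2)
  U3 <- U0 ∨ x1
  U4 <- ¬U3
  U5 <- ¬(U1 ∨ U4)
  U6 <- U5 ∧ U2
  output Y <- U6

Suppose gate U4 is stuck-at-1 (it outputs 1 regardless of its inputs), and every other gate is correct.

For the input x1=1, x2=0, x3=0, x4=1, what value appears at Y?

0

Propagate with U4 forced: U0=0, U1=0, U2=1, U3=1, U4=1 [stuck-at-1], U5=0, U6=0.
So Y = 0. (Without the fault it would be 1.)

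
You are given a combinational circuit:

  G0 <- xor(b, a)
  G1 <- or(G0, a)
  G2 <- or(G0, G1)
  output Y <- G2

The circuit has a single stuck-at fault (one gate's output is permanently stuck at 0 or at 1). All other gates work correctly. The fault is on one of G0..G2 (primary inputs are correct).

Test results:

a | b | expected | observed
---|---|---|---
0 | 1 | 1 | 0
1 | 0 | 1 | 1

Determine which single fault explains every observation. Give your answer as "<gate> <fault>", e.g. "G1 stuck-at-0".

Fault-free values for test 1 (a=0, b=1): G0=1, G1=1, G2=1, giving Y=1. Observed 0.
Test 1: faults giving observed 0 are {G0 stuck-at-0, G2 stuck-at-0}.
Test 2 (a=1, b=0): fault-free G0=1, G1=1, G2=1 → 1; observed 1. Eliminates G2 stuck-at-0.
Only G0 stuck-at-0 is consistent with every test.

G0 stuck-at-0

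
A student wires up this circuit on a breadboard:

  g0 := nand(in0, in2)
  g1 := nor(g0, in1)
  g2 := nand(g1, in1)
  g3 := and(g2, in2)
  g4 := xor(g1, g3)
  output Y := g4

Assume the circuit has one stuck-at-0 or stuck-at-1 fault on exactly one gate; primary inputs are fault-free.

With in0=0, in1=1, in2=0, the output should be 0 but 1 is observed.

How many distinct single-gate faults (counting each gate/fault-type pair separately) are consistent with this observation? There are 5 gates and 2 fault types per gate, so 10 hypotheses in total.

3

Fault-free: g0=1, g1=0, g2=1, g3=0, g4=0 → 0. Observed 1.
  g0 stuck-at-0: output 0 ✗
  g0 stuck-at-1: output 0 ✗
  g1 stuck-at-0: output 0 ✗
  g1 stuck-at-1: output 1 ✓
  g2 stuck-at-0: output 0 ✗
  g2 stuck-at-1: output 0 ✗
  g3 stuck-at-0: output 0 ✗
  g3 stuck-at-1: output 1 ✓
  g4 stuck-at-0: output 0 ✗
  g4 stuck-at-1: output 1 ✓
Consistent faults: {g1 stuck-at-1, g3 stuck-at-1, g4 stuck-at-1} — 3 in all.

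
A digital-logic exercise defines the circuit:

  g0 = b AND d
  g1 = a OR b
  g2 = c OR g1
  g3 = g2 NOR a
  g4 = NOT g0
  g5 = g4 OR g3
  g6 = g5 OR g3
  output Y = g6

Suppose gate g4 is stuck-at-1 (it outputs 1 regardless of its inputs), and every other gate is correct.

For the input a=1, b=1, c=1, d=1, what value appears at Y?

Propagate with g4 forced: g0=1, g1=1, g2=1, g3=0, g4=1 [stuck-at-1], g5=1, g6=1.
So Y = 1. (Without the fault it would be 0.)

1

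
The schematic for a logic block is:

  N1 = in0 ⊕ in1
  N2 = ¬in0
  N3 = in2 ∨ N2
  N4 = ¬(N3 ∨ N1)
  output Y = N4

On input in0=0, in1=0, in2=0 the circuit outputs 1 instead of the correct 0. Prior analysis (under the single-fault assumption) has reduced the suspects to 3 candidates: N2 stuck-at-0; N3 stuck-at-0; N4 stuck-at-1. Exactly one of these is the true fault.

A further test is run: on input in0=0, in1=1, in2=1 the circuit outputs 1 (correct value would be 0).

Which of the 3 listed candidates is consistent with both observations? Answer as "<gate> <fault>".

N4 stuck-at-1

Evaluate each candidate on input in0=0, in1=1, in2=1:
  N2 stuck-at-0: N1=1, N2=0 [stuck-at-0], N3=1, N4=0 → 0 — eliminated
  N3 stuck-at-0: N1=1, N2=1, N3=0 [stuck-at-0], N4=0 → 0 — eliminated
  N4 stuck-at-1: N1=1, N2=1, N3=1, N4=1 [stuck-at-1] → 1 — matches
Only N4 stuck-at-1 reproduces the observed 1.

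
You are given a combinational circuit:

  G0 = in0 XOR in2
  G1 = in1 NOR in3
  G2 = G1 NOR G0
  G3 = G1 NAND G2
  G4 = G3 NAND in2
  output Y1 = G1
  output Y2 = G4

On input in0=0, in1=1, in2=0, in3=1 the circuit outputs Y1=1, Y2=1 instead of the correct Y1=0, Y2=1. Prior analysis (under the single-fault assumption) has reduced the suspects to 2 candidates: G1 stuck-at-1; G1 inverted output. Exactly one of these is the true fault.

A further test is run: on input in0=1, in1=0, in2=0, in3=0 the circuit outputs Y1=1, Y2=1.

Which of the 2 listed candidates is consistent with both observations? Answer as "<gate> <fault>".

Evaluate each candidate on input in0=1, in1=0, in2=0, in3=0:
  G1 stuck-at-1: G0=1, G1=1 [stuck-at-1], G2=0, G3=1, G4=1 → Y1=1, Y2=1 — matches
  G1 inverted output: G0=1, G1=0 [inverted output], G2=0, G3=1, G4=1 → Y1=0, Y2=1 — eliminated
Only G1 stuck-at-1 reproduces the observed Y1=1, Y2=1.

G1 stuck-at-1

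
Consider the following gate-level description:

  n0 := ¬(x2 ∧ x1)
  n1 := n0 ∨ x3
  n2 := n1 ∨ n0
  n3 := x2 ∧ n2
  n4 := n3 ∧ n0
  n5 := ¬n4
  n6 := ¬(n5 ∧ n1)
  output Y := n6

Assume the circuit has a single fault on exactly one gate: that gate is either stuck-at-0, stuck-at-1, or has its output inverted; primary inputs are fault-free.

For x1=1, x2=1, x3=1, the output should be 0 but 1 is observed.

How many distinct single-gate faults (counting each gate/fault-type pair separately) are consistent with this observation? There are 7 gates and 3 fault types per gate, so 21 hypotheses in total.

10

Fault-free: n0=0, n1=1, n2=1, n3=1, n4=0, n5=1, n6=0 → 0. Observed 1.
  n0: stuck-at-1, inverted output ✓; others ✗
  n1: stuck-at-0, inverted output ✓; others ✗
  n2: none of the 3 fault types match ✗
  n3: none of the 3 fault types match ✗
  n4: stuck-at-1, inverted output ✓; others ✗
  n5: stuck-at-0, inverted output ✓; others ✗
  n6: stuck-at-1, inverted output ✓; others ✗
Consistent faults: {n0 stuck-at-1, n0 inverted output, n1 stuck-at-0, n1 inverted output, n4 stuck-at-1, n4 inverted output, n5 stuck-at-0, n5 inverted output, n6 stuck-at-1, n6 inverted output} — 10 in all.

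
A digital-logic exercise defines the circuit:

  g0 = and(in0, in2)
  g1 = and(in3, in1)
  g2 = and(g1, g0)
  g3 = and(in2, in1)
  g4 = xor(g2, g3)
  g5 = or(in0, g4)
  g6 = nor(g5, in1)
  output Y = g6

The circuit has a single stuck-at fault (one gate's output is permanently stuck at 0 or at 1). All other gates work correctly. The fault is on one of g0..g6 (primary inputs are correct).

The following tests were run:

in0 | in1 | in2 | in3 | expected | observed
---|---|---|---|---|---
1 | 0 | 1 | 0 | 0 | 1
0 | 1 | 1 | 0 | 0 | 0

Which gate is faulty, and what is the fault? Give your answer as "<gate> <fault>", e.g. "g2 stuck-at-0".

Fault-free values for test 1 (in0=1, in1=0, in2=1, in3=0): g0=1, g1=0, g2=0, g3=0, g4=0, g5=1, g6=0, giving Y=0. Observed 1.
Test 1: faults giving observed 1 are {g5 stuck-at-0, g6 stuck-at-1}.
Test 2 (in0=0, in1=1, in2=1, in3=0): fault-free g0=0, g1=0, g2=0, g3=1, g4=1, g5=1, g6=0 → 0; observed 0. Eliminates g6 stuck-at-1.
Only g5 stuck-at-0 is consistent with every test.

g5 stuck-at-0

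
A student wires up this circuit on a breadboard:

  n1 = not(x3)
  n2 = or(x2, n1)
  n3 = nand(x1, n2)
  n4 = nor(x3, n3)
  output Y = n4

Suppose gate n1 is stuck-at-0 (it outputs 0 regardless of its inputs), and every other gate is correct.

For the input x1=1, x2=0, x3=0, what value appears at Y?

0

Propagate with n1 forced: n1=0 [stuck-at-0], n2=0, n3=1, n4=0.
So Y = 0. (Without the fault it would be 1.)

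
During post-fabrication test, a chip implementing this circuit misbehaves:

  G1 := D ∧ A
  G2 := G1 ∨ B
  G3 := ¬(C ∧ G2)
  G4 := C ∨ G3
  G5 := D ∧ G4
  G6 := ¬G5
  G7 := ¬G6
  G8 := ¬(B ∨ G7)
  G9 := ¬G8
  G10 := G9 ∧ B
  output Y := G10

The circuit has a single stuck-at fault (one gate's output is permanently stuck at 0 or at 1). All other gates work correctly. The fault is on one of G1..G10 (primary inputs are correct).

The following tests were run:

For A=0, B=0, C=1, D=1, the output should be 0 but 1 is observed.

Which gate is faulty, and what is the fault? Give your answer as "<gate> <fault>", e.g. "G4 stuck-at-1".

G10 stuck-at-1

Fault-free values for test 1 (A=0, B=0, C=1, D=1): G1=0, G2=0, G3=1, G4=1, G5=1, G6=0, G7=1, G8=0, G9=1, G10=0, giving Y=0. Observed 1.
Test 1: faults giving observed 1 are {G10 stuck-at-1}.
Only G10 stuck-at-1 is consistent with every test.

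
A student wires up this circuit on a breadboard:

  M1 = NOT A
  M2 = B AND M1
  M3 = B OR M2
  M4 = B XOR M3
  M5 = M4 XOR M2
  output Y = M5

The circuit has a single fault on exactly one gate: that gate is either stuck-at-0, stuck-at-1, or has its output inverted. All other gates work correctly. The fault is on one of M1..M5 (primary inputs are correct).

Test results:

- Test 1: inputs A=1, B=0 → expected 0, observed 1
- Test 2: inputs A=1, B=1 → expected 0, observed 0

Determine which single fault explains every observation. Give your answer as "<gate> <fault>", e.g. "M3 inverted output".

M3 stuck-at-1

Fault-free values for test 1 (A=1, B=0): M1=0, M2=0, M3=0, M4=0, M5=0, giving Y=0. Observed 1.
Test 1: faults giving observed 1 are {M3 stuck-at-1, M3 inverted output, M4 stuck-at-1, M4 inverted output, M5 stuck-at-1, M5 inverted output}.
Test 2 (A=1, B=1): fault-free M1=0, M2=0, M3=1, M4=0, M5=0 → 0; observed 0. Eliminates M3 inverted output, M4 stuck-at-1, M4 inverted output, M5 stuck-at-1, M5 inverted output.
Only M3 stuck-at-1 is consistent with every test.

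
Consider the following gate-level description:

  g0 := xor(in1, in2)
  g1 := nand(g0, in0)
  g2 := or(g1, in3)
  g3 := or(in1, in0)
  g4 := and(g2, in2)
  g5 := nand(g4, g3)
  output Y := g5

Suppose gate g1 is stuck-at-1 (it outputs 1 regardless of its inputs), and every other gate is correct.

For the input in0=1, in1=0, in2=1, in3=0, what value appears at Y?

0

Propagate with g1 forced: g0=1, g1=1 [stuck-at-1], g2=1, g3=1, g4=1, g5=0.
So Y = 0. (Without the fault it would be 1.)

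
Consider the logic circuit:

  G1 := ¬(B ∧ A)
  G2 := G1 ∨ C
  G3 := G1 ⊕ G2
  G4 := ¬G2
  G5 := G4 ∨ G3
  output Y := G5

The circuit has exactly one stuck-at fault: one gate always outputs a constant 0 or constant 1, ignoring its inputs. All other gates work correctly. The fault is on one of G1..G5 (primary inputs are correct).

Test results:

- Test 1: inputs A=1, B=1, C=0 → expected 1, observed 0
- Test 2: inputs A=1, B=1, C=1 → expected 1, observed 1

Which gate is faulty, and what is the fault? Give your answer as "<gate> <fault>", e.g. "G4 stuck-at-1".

Fault-free values for test 1 (A=1, B=1, C=0): G1=0, G2=0, G3=0, G4=1, G5=1, giving Y=1. Observed 0.
Test 1: faults giving observed 0 are {G1 stuck-at-1, G4 stuck-at-0, G5 stuck-at-0}.
Test 2 (A=1, B=1, C=1): fault-free G1=0, G2=1, G3=1, G4=0, G5=1 → 1; observed 1. Eliminates G1 stuck-at-1, G5 stuck-at-0.
Only G4 stuck-at-0 is consistent with every test.

G4 stuck-at-0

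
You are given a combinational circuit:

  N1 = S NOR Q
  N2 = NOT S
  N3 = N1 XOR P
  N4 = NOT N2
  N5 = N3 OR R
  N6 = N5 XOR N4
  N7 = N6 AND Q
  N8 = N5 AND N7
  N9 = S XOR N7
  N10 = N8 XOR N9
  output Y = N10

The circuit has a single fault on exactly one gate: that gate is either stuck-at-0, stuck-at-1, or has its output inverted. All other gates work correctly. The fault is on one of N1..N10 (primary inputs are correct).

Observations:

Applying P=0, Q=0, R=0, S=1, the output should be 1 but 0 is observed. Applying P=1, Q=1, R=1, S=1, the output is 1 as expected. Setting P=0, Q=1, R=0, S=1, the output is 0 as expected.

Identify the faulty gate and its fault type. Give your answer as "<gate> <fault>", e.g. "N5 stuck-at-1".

N7 stuck-at-1

Fault-free values for test 1 (P=0, Q=0, R=0, S=1): N1=0, N2=0, N3=0, N4=1, N5=0, N6=1, N7=0, N8=0, N9=1, N10=1, giving Y=1. Observed 0.
Test 1: faults giving observed 0 are {N7 stuck-at-1, N7 inverted output, N8 stuck-at-1, N8 inverted output, N9 stuck-at-0, N9 inverted output, N10 stuck-at-0, N10 inverted output}.
Test 2 (P=1, Q=1, R=1, S=1): fault-free N1=0, N2=0, N3=1, N4=1, N5=1, N6=0, N7=0, N8=0, N9=1, N10=1 → 1; observed 1. Eliminates N8 stuck-at-1, N8 inverted output, N9 stuck-at-0, N9 inverted output, N10 stuck-at-0, N10 inverted output.
Test 3 (P=0, Q=1, R=0, S=1): fault-free N1=0, N2=0, N3=0, N4=1, N5=0, N6=1, N7=1, N8=0, N9=0, N10=0 → 0; observed 0. Eliminates N7 inverted output.
Only N7 stuck-at-1 is consistent with every test.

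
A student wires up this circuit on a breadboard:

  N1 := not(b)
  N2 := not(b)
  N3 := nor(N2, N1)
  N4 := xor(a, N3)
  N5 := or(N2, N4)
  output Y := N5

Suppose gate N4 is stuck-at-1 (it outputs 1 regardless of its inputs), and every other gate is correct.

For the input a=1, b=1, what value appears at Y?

Propagate with N4 forced: N1=0, N2=0, N3=1, N4=1 [stuck-at-1], N5=1.
So Y = 1. (Without the fault it would be 0.)

1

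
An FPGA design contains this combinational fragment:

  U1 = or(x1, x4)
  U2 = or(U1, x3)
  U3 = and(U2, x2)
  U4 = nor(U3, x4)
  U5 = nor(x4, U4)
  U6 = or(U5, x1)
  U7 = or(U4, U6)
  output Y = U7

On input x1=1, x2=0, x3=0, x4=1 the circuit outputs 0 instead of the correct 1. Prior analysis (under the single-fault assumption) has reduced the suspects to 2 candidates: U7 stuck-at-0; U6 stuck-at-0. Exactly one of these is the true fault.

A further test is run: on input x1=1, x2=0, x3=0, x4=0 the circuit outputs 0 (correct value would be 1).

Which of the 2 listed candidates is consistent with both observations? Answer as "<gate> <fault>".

U7 stuck-at-0

Evaluate each candidate on input x1=1, x2=0, x3=0, x4=0:
  U7 stuck-at-0: U1=1, U2=1, U3=0, U4=1, U5=0, U6=1, U7=0 [stuck-at-0] → 0 — matches
  U6 stuck-at-0: U1=1, U2=1, U3=0, U4=1, U5=0, U6=0 [stuck-at-0], U7=1 → 1 — eliminated
Only U7 stuck-at-0 reproduces the observed 0.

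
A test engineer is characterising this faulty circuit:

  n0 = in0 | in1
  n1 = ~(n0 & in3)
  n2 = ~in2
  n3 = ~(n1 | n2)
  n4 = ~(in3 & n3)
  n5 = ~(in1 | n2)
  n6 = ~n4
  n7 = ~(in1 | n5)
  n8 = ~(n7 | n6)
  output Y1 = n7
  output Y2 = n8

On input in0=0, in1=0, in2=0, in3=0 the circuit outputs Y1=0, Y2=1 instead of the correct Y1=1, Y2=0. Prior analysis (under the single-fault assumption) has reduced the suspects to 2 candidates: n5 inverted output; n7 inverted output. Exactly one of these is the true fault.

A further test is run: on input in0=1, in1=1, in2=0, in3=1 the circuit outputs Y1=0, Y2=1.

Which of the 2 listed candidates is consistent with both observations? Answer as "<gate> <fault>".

n5 inverted output

Evaluate each candidate on input in0=1, in1=1, in2=0, in3=1:
  n5 inverted output: n0=1, n1=0, n2=1, n3=0, n4=1, n5=1 [inverted output], n6=0, n7=0, n8=1 → Y1=0, Y2=1 — matches
  n7 inverted output: n0=1, n1=0, n2=1, n3=0, n4=1, n5=0, n6=0, n7=1 [inverted output], n8=0 → Y1=1, Y2=0 — eliminated
Only n5 inverted output reproduces the observed Y1=0, Y2=1.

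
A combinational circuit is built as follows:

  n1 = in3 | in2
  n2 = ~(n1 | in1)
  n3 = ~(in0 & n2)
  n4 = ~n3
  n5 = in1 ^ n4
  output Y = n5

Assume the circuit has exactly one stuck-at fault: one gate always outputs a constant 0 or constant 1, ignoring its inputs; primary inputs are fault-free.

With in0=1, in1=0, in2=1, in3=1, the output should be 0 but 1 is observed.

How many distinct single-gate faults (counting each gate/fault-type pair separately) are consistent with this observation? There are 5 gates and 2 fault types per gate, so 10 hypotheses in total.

5

Fault-free: n1=1, n2=0, n3=1, n4=0, n5=0 → 0. Observed 1.
  n1 stuck-at-0: output 1 ✓
  n1 stuck-at-1: output 0 ✗
  n2 stuck-at-0: output 0 ✗
  n2 stuck-at-1: output 1 ✓
  n3 stuck-at-0: output 1 ✓
  n3 stuck-at-1: output 0 ✗
  n4 stuck-at-0: output 0 ✗
  n4 stuck-at-1: output 1 ✓
  n5 stuck-at-0: output 0 ✗
  n5 stuck-at-1: output 1 ✓
Consistent faults: {n1 stuck-at-0, n2 stuck-at-1, n3 stuck-at-0, n4 stuck-at-1, n5 stuck-at-1} — 5 in all.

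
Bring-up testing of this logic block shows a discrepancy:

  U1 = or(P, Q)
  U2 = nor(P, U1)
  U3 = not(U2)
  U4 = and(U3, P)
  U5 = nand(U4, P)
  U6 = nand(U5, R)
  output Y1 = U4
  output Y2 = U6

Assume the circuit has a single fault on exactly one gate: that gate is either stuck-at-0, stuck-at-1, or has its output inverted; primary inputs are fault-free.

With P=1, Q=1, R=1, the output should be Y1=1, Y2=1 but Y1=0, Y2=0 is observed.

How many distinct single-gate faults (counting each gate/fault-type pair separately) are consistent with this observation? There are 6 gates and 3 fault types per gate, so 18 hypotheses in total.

Fault-free: U1=1, U2=0, U3=1, U4=1, U5=0, U6=1 → Y1=1, Y2=1. Observed Y1=0, Y2=0.
  U1: none of the 3 fault types match ✗
  U2: stuck-at-1, inverted output ✓; others ✗
  U3: stuck-at-0, inverted output ✓; others ✗
  U4: stuck-at-0, inverted output ✓; others ✗
  U5: none of the 3 fault types match ✗
  U6: none of the 3 fault types match ✗
Consistent faults: {U2 stuck-at-1, U2 inverted output, U3 stuck-at-0, U3 inverted output, U4 stuck-at-0, U4 inverted output} — 6 in all.

6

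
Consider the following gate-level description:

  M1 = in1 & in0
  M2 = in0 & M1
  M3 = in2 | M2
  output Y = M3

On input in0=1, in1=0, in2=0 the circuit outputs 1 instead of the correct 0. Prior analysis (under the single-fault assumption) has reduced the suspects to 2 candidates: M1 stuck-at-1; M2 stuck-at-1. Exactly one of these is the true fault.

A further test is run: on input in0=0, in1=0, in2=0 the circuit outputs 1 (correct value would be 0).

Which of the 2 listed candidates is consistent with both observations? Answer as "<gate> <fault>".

M2 stuck-at-1

Evaluate each candidate on input in0=0, in1=0, in2=0:
  M1 stuck-at-1: M1=1 [stuck-at-1], M2=0, M3=0 → 0 — eliminated
  M2 stuck-at-1: M1=0, M2=1 [stuck-at-1], M3=1 → 1 — matches
Only M2 stuck-at-1 reproduces the observed 1.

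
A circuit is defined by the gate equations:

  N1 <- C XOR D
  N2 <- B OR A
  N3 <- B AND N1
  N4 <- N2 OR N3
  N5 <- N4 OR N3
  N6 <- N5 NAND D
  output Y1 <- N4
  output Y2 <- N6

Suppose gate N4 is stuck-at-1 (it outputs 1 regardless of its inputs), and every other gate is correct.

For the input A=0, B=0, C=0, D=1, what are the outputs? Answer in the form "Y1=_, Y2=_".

Y1=1, Y2=0

Propagate with N4 forced: N1=1, N2=0, N3=0, N4=1 [stuck-at-1], N5=1, N6=0.
So the outputs are Y1=1, Y2=0. (Without the fault they would be Y1=0, Y2=1.)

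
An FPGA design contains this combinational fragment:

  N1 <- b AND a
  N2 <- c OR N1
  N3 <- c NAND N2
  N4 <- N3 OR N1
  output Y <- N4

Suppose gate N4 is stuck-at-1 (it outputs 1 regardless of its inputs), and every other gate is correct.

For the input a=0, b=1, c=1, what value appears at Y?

Propagate with N4 forced: N1=0, N2=1, N3=0, N4=1 [stuck-at-1].
So Y = 1. (Without the fault it would be 0.)

1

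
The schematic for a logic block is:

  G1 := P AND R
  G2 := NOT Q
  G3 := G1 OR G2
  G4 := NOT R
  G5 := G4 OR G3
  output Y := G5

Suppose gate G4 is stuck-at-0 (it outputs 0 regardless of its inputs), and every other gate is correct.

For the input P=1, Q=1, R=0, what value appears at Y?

0

Propagate with G4 forced: G1=0, G2=0, G3=0, G4=0 [stuck-at-0], G5=0.
So Y = 0. (Without the fault it would be 1.)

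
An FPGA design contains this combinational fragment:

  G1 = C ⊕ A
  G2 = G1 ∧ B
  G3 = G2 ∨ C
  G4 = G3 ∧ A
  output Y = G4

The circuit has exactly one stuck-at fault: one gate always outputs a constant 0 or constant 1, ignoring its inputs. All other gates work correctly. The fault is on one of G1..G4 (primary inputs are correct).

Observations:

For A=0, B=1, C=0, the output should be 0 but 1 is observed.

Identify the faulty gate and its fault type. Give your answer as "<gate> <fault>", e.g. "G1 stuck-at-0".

Fault-free values for test 1 (A=0, B=1, C=0): G1=0, G2=0, G3=0, G4=0, giving Y=0. Observed 1.
Test 1: faults giving observed 1 are {G4 stuck-at-1}.
Only G4 stuck-at-1 is consistent with every test.

G4 stuck-at-1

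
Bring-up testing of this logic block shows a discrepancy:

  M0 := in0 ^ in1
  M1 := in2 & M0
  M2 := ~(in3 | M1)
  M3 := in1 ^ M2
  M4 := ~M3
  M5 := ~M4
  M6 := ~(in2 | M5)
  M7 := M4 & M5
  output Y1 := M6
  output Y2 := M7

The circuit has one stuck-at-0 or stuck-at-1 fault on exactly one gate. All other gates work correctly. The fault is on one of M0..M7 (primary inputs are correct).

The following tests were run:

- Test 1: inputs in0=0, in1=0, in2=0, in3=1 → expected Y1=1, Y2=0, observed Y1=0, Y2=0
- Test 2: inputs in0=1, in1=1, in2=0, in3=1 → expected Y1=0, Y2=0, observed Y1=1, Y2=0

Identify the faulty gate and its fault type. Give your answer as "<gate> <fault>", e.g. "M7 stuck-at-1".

Fault-free values for test 1 (in0=0, in1=0, in2=0, in3=1): M0=0, M1=0, M2=0, M3=0, M4=1, M5=0, M6=1, M7=0, giving Y1=1, Y2=0. Observed Y1=0, Y2=0.
Test 1: faults giving observed Y1=0, Y2=0 are {M2 stuck-at-1, M3 stuck-at-1, M4 stuck-at-0, M6 stuck-at-0}.
Test 2 (in0=1, in1=1, in2=0, in3=1): fault-free M0=0, M1=0, M2=0, M3=1, M4=0, M5=1, M6=0, M7=0 → Y1=0, Y2=0; observed Y1=1, Y2=0. Eliminates M3 stuck-at-1, M4 stuck-at-0, M6 stuck-at-0.
Only M2 stuck-at-1 is consistent with every test.

M2 stuck-at-1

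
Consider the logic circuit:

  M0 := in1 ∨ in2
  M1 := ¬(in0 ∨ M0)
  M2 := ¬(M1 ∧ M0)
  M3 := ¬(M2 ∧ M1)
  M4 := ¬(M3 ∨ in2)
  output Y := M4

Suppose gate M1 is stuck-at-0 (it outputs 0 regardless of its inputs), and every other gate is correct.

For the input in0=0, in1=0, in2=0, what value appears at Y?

Propagate with M1 forced: M0=0, M1=0 [stuck-at-0], M2=1, M3=1, M4=0.
So Y = 0. (Without the fault it would be 1.)

0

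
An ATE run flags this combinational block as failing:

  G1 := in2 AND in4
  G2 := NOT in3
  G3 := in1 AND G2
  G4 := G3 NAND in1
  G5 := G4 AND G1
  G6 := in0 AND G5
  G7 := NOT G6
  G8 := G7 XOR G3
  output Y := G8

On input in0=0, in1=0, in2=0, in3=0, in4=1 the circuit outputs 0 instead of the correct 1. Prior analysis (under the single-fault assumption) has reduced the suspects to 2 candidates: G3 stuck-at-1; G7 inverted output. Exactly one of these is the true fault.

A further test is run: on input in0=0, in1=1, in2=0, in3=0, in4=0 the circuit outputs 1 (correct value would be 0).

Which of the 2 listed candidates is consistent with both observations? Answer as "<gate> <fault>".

Evaluate each candidate on input in0=0, in1=1, in2=0, in3=0, in4=0:
  G3 stuck-at-1: G1=0, G2=1, G3=1 [stuck-at-1], G4=0, G5=0, G6=0, G7=1, G8=0 → 0 — eliminated
  G7 inverted output: G1=0, G2=1, G3=1, G4=0, G5=0, G6=0, G7=0 [inverted output], G8=1 → 1 — matches
Only G7 inverted output reproduces the observed 1.

G7 inverted output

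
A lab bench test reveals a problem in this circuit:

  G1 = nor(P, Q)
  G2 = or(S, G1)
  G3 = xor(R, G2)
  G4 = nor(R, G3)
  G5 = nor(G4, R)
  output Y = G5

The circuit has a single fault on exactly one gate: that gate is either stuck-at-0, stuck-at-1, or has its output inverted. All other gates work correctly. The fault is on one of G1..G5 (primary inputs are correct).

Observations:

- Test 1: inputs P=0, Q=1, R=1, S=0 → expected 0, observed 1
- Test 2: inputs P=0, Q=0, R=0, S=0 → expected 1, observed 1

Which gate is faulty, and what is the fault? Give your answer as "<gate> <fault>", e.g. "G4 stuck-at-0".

Fault-free values for test 1 (P=0, Q=1, R=1, S=0): G1=0, G2=0, G3=1, G4=0, G5=0, giving Y=0. Observed 1.
Test 1: faults giving observed 1 are {G5 stuck-at-1, G5 inverted output}.
Test 2 (P=0, Q=0, R=0, S=0): fault-free G1=1, G2=1, G3=1, G4=0, G5=1 → 1; observed 1. Eliminates G5 inverted output.
Only G5 stuck-at-1 is consistent with every test.

G5 stuck-at-1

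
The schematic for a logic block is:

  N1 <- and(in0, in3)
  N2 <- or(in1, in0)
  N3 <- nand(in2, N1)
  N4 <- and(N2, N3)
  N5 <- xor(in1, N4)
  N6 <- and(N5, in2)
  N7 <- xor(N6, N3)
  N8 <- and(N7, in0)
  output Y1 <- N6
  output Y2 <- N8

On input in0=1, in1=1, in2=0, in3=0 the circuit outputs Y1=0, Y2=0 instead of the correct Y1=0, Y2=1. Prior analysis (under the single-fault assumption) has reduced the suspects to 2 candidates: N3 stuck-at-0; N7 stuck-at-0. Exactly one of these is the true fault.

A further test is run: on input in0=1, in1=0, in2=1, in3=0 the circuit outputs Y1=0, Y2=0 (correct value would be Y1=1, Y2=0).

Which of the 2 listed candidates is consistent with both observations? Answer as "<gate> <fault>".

N3 stuck-at-0

Evaluate each candidate on input in0=1, in1=0, in2=1, in3=0:
  N3 stuck-at-0: N1=0, N2=1, N3=0 [stuck-at-0], N4=0, N5=0, N6=0, N7=0, N8=0 → Y1=0, Y2=0 — matches
  N7 stuck-at-0: N1=0, N2=1, N3=1, N4=1, N5=1, N6=1, N7=0 [stuck-at-0], N8=0 → Y1=1, Y2=0 — eliminated
Only N3 stuck-at-0 reproduces the observed Y1=0, Y2=0.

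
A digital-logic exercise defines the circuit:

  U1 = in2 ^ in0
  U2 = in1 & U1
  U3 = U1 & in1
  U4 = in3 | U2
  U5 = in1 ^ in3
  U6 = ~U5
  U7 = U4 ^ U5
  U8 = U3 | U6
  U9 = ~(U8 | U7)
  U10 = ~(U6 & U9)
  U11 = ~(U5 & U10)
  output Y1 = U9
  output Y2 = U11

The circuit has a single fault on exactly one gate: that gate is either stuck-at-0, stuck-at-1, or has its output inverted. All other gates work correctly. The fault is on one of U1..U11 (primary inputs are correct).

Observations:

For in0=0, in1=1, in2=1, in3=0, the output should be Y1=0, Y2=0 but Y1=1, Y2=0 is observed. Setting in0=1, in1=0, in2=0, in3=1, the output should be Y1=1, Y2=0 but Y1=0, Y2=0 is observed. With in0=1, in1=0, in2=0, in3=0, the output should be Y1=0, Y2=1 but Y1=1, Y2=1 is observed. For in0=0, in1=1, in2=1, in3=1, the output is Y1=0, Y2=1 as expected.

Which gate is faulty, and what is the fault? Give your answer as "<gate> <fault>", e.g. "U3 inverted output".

Fault-free values for test 1 (in0=0, in1=1, in2=1, in3=0): U1=1, U2=1, U3=1, U4=1, U5=1, U6=0, U7=0, U8=1, U9=0, U10=1, U11=0, giving Y1=0, Y2=0. Observed Y1=1, Y2=0.
Test 1: faults giving observed Y1=1, Y2=0 are {U3 stuck-at-0, U3 inverted output, U8 stuck-at-0, U8 inverted output, U9 stuck-at-1, U9 inverted output}.
Test 2 (in0=1, in1=0, in2=0, in3=1): fault-free U1=1, U2=0, U3=0, U4=1, U5=1, U6=0, U7=0, U8=0, U9=1, U10=1, U11=0 → Y1=1, Y2=0; observed Y1=0, Y2=0. Eliminates U3 stuck-at-0, U8 stuck-at-0, U9 stuck-at-1.
Test 3 (in0=1, in1=0, in2=0, in3=0): fault-free U1=1, U2=0, U3=0, U4=0, U5=0, U6=1, U7=0, U8=1, U9=0, U10=1, U11=1 → Y1=0, Y2=1; observed Y1=1, Y2=1. Eliminates U3 inverted output.
Test 4 (in0=0, in1=1, in2=1, in3=1): fault-free U1=1, U2=1, U3=1, U4=1, U5=0, U6=1, U7=1, U8=1, U9=0, U10=1, U11=1 → Y1=0, Y2=1; observed Y1=0, Y2=1. Eliminates U9 inverted output.
Only U8 inverted output is consistent with every test.

U8 inverted output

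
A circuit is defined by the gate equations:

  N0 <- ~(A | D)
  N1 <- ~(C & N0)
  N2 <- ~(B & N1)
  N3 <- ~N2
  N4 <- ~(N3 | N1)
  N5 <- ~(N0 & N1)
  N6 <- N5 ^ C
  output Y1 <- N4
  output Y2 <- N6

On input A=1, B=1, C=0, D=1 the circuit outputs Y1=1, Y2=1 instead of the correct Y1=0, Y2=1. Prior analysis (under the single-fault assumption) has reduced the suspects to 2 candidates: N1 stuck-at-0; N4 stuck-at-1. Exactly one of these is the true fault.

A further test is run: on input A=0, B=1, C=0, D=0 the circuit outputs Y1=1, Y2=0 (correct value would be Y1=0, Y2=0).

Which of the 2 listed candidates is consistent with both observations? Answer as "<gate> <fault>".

N4 stuck-at-1

Evaluate each candidate on input A=0, B=1, C=0, D=0:
  N1 stuck-at-0: N0=1, N1=0 [stuck-at-0], N2=1, N3=0, N4=1, N5=1, N6=1 → Y1=1, Y2=1 — eliminated
  N4 stuck-at-1: N0=1, N1=1, N2=0, N3=1, N4=1 [stuck-at-1], N5=0, N6=0 → Y1=1, Y2=0 — matches
Only N4 stuck-at-1 reproduces the observed Y1=1, Y2=0.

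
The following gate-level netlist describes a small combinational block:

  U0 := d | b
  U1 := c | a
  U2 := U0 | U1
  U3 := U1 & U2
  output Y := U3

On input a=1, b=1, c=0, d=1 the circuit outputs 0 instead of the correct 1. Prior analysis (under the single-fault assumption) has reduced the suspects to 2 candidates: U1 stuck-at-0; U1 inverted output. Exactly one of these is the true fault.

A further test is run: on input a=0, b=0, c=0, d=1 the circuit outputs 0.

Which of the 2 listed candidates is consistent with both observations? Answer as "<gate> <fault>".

U1 stuck-at-0

Evaluate each candidate on input a=0, b=0, c=0, d=1:
  U1 stuck-at-0: U0=1, U1=0 [stuck-at-0], U2=1, U3=0 → 0 — matches
  U1 inverted output: U0=1, U1=1 [inverted output], U2=1, U3=1 → 1 — eliminated
Only U1 stuck-at-0 reproduces the observed 0.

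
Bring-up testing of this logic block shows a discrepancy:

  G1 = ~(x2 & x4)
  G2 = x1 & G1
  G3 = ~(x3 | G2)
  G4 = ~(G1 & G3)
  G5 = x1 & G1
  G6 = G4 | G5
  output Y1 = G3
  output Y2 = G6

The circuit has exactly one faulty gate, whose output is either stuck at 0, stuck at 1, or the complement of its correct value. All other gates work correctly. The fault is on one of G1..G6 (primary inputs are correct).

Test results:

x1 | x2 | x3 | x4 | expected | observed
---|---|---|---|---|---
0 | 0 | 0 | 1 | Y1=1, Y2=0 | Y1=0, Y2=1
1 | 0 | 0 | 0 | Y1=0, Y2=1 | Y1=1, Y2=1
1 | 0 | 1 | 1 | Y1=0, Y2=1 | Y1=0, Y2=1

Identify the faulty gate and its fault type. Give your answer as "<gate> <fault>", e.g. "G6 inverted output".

Fault-free values for test 1 (x1=0, x2=0, x3=0, x4=1): G1=1, G2=0, G3=1, G4=0, G5=0, G6=0, giving Y1=1, Y2=0. Observed Y1=0, Y2=1.
Test 1: faults giving observed Y1=0, Y2=1 are {G2 stuck-at-1, G2 inverted output, G3 stuck-at-0, G3 inverted output}.
Test 2 (x1=1, x2=0, x3=0, x4=0): fault-free G1=1, G2=1, G3=0, G4=1, G5=1, G6=1 → Y1=0, Y2=1; observed Y1=1, Y2=1. Eliminates G2 stuck-at-1, G3 stuck-at-0.
Test 3 (x1=1, x2=0, x3=1, x4=1): fault-free G1=1, G2=1, G3=0, G4=1, G5=1, G6=1 → Y1=0, Y2=1; observed Y1=0, Y2=1. Eliminates G3 inverted output.
Only G2 inverted output is consistent with every test.

G2 inverted output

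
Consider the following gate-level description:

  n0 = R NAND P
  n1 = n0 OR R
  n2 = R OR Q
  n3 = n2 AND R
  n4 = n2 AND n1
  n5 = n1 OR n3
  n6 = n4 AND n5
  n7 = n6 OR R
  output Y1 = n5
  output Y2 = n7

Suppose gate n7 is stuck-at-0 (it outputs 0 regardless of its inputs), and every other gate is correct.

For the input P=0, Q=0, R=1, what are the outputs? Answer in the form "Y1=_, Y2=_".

Y1=1, Y2=0

Propagate with n7 forced: n0=1, n1=1, n2=1, n3=1, n4=1, n5=1, n6=1, n7=0 [stuck-at-0].
So the outputs are Y1=1, Y2=0. (Without the fault they would be Y1=1, Y2=1.)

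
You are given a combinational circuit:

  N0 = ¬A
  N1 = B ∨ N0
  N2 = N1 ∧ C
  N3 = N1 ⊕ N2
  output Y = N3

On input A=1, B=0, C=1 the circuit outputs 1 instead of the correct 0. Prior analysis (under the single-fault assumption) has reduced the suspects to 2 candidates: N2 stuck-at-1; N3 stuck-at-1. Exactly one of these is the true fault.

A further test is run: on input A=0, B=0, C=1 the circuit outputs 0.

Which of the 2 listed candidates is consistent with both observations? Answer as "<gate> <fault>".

N2 stuck-at-1

Evaluate each candidate on input A=0, B=0, C=1:
  N2 stuck-at-1: N0=1, N1=1, N2=1 [stuck-at-1], N3=0 → 0 — matches
  N3 stuck-at-1: N0=1, N1=1, N2=1, N3=1 [stuck-at-1] → 1 — eliminated
Only N2 stuck-at-1 reproduces the observed 0.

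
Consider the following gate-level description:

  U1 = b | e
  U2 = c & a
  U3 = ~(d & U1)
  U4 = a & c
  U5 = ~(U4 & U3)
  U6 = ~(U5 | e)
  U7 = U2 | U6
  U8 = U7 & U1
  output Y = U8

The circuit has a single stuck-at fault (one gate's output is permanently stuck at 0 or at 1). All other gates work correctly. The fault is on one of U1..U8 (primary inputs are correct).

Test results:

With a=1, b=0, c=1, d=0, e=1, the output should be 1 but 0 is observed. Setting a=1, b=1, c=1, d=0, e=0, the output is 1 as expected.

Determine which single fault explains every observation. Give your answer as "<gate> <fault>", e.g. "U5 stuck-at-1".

U2 stuck-at-0

Fault-free values for test 1 (a=1, b=0, c=1, d=0, e=1): U1=1, U2=1, U3=1, U4=1, U5=0, U6=0, U7=1, U8=1, giving Y=1. Observed 0.
Test 1: faults giving observed 0 are {U1 stuck-at-0, U2 stuck-at-0, U7 stuck-at-0, U8 stuck-at-0}.
Test 2 (a=1, b=1, c=1, d=0, e=0): fault-free U1=1, U2=1, U3=1, U4=1, U5=0, U6=1, U7=1, U8=1 → 1; observed 1. Eliminates U1 stuck-at-0, U7 stuck-at-0, U8 stuck-at-0.
Only U2 stuck-at-0 is consistent with every test.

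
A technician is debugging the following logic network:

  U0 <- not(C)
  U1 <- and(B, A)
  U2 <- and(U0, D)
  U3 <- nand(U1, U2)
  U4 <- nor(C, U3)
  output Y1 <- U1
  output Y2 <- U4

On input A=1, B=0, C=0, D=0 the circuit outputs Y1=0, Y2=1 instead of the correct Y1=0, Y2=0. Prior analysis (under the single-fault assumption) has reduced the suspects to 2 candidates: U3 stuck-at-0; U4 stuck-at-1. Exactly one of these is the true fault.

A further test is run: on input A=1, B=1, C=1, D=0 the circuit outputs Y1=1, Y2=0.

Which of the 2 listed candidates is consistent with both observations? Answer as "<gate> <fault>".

U3 stuck-at-0

Evaluate each candidate on input A=1, B=1, C=1, D=0:
  U3 stuck-at-0: U0=0, U1=1, U2=0, U3=0 [stuck-at-0], U4=0 → Y1=1, Y2=0 — matches
  U4 stuck-at-1: U0=0, U1=1, U2=0, U3=1, U4=1 [stuck-at-1] → Y1=1, Y2=1 — eliminated
Only U3 stuck-at-0 reproduces the observed Y1=1, Y2=0.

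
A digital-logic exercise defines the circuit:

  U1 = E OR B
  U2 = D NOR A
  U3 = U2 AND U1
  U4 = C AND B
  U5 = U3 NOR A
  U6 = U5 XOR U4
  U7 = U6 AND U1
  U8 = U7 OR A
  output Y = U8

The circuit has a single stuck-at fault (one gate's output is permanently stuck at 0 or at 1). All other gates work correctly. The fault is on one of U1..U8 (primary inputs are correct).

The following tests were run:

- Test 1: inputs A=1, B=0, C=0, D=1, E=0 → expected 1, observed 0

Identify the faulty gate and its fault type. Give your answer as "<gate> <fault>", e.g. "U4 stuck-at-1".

U8 stuck-at-0

Fault-free values for test 1 (A=1, B=0, C=0, D=1, E=0): U1=0, U2=0, U3=0, U4=0, U5=0, U6=0, U7=0, U8=1, giving Y=1. Observed 0.
Test 1: faults giving observed 0 are {U8 stuck-at-0}.
Only U8 stuck-at-0 is consistent with every test.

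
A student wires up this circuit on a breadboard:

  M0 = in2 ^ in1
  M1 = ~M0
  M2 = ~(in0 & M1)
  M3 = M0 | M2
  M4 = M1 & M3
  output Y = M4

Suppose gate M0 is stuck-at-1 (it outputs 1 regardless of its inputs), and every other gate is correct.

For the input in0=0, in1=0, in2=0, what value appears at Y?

0

Propagate with M0 forced: M0=1 [stuck-at-1], M1=0, M2=1, M3=1, M4=0.
So Y = 0. (Without the fault it would be 1.)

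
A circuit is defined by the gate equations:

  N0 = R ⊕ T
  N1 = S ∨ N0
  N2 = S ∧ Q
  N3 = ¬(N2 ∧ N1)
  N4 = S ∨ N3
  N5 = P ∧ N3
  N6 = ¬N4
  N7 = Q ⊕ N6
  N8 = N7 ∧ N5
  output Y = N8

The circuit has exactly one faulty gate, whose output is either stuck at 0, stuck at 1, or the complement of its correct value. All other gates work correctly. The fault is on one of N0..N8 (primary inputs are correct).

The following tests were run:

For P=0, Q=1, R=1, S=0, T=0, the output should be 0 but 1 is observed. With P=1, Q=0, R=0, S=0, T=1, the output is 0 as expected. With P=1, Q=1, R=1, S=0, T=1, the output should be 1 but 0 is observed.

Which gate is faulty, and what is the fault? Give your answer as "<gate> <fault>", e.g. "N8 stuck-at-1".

Fault-free values for test 1 (P=0, Q=1, R=1, S=0, T=0): N0=1, N1=1, N2=0, N3=1, N4=1, N5=0, N6=0, N7=1, N8=0, giving Y=0. Observed 1.
Test 1: faults giving observed 1 are {N5 stuck-at-1, N5 inverted output, N8 stuck-at-1, N8 inverted output}.
Test 2 (P=1, Q=0, R=0, S=0, T=1): fault-free N0=1, N1=1, N2=0, N3=1, N4=1, N5=1, N6=0, N7=0, N8=0 → 0; observed 0. Eliminates N8 stuck-at-1, N8 inverted output.
Test 3 (P=1, Q=1, R=1, S=0, T=1): fault-free N0=0, N1=0, N2=0, N3=1, N4=1, N5=1, N6=0, N7=1, N8=1 → 1; observed 0. Eliminates N5 stuck-at-1.
Only N5 inverted output is consistent with every test.

N5 inverted output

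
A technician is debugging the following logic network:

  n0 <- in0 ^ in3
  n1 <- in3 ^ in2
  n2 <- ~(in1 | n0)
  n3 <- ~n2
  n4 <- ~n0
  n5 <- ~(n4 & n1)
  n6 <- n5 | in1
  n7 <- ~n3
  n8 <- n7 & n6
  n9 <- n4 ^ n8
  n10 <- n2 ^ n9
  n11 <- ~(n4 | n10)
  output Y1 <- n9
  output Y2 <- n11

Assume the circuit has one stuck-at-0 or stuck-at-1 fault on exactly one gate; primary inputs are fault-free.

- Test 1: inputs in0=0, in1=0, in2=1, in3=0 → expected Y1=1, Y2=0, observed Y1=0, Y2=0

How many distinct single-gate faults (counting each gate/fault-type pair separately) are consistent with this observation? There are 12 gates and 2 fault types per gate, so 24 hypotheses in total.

Fault-free: n0=0, n1=1, n2=1, n3=0, n4=1, n5=0, n6=0, n7=1, n8=0, n9=1, n10=0, n11=0 → Y1=1, Y2=0. Observed Y1=0, Y2=0.
  n0: none of the 2 fault types match ✗
  n1: stuck-at-0 ✓; others ✗
  n2: none of the 2 fault types match ✗
  n3: none of the 2 fault types match ✗
  n4: none of the 2 fault types match ✗
  n5: stuck-at-1 ✓; others ✗
  n6: stuck-at-1 ✓; others ✗
  n7: none of the 2 fault types match ✗
  n8: stuck-at-1 ✓; others ✗
  n9: stuck-at-0 ✓; others ✗
  n10: none of the 2 fault types match ✗
  n11: none of the 2 fault types match ✗
Consistent faults: {n1 stuck-at-0, n5 stuck-at-1, n6 stuck-at-1, n8 stuck-at-1, n9 stuck-at-0} — 5 in all.

5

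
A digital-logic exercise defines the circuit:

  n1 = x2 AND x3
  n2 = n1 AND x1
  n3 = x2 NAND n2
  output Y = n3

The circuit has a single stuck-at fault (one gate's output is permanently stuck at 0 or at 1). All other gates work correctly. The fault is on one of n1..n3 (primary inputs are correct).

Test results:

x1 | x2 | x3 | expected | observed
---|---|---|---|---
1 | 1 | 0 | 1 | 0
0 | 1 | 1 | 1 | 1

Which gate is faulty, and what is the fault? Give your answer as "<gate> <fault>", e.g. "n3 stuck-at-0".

n1 stuck-at-1

Fault-free values for test 1 (x1=1, x2=1, x3=0): n1=0, n2=0, n3=1, giving Y=1. Observed 0.
Test 1: faults giving observed 0 are {n1 stuck-at-1, n2 stuck-at-1, n3 stuck-at-0}.
Test 2 (x1=0, x2=1, x3=1): fault-free n1=1, n2=0, n3=1 → 1; observed 1. Eliminates n2 stuck-at-1, n3 stuck-at-0.
Only n1 stuck-at-1 is consistent with every test.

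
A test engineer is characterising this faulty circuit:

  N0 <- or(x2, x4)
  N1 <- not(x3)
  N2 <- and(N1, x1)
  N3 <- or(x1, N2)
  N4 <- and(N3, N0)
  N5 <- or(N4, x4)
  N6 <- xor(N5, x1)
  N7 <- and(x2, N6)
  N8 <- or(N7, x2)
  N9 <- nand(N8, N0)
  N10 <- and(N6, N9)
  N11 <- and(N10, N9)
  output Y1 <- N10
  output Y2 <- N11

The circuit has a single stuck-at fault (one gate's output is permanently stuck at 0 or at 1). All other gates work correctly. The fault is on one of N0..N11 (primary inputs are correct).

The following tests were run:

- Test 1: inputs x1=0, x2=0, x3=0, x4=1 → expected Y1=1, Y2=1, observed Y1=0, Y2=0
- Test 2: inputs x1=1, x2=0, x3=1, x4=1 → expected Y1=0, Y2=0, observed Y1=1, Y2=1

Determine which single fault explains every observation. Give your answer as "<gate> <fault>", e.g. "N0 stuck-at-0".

Fault-free values for test 1 (x1=0, x2=0, x3=0, x4=1): N0=1, N1=1, N2=0, N3=0, N4=0, N5=1, N6=1, N7=0, N8=0, N9=1, N10=1, N11=1, giving Y1=1, Y2=1. Observed Y1=0, Y2=0.
Test 1: faults giving observed Y1=0, Y2=0 are {N5 stuck-at-0, N6 stuck-at-0, N7 stuck-at-1, N8 stuck-at-1, N9 stuck-at-0, N10 stuck-at-0}.
Test 2 (x1=1, x2=0, x3=1, x4=1): fault-free N0=1, N1=0, N2=0, N3=1, N4=1, N5=1, N6=0, N7=0, N8=0, N9=1, N10=0, N11=0 → Y1=0, Y2=0; observed Y1=1, Y2=1. Eliminates N6 stuck-at-0, N7 stuck-at-1, N8 stuck-at-1, N9 stuck-at-0, N10 stuck-at-0.
Only N5 stuck-at-0 is consistent with every test.

N5 stuck-at-0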